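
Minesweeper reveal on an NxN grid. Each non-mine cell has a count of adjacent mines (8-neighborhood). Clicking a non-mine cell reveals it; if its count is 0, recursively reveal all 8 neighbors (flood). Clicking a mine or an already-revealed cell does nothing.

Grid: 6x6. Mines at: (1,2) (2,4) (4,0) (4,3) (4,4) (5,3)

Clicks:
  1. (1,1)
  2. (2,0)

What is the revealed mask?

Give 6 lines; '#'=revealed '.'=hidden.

Answer: ##....
##....
##....
##....
......
......

Derivation:
Click 1 (1,1) count=1: revealed 1 new [(1,1)] -> total=1
Click 2 (2,0) count=0: revealed 7 new [(0,0) (0,1) (1,0) (2,0) (2,1) (3,0) (3,1)] -> total=8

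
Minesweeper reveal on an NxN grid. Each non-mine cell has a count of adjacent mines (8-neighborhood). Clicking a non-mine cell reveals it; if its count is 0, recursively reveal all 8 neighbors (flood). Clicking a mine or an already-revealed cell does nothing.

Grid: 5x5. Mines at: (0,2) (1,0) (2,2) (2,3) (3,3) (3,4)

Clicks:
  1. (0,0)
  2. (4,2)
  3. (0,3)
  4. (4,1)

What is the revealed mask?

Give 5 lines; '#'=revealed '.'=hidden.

Answer: #..#.
.....
##...
###..
###..

Derivation:
Click 1 (0,0) count=1: revealed 1 new [(0,0)] -> total=1
Click 2 (4,2) count=1: revealed 1 new [(4,2)] -> total=2
Click 3 (0,3) count=1: revealed 1 new [(0,3)] -> total=3
Click 4 (4,1) count=0: revealed 7 new [(2,0) (2,1) (3,0) (3,1) (3,2) (4,0) (4,1)] -> total=10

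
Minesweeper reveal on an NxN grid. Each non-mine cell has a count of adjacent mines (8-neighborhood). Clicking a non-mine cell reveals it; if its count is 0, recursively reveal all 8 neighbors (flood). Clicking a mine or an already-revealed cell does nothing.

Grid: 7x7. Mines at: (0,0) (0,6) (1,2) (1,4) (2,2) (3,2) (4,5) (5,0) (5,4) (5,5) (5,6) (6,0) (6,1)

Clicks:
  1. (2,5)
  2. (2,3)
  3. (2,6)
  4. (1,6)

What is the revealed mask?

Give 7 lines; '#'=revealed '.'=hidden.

Answer: .......
.....##
...#.##
.....##
.......
.......
.......

Derivation:
Click 1 (2,5) count=1: revealed 1 new [(2,5)] -> total=1
Click 2 (2,3) count=4: revealed 1 new [(2,3)] -> total=2
Click 3 (2,6) count=0: revealed 5 new [(1,5) (1,6) (2,6) (3,5) (3,6)] -> total=7
Click 4 (1,6) count=1: revealed 0 new [(none)] -> total=7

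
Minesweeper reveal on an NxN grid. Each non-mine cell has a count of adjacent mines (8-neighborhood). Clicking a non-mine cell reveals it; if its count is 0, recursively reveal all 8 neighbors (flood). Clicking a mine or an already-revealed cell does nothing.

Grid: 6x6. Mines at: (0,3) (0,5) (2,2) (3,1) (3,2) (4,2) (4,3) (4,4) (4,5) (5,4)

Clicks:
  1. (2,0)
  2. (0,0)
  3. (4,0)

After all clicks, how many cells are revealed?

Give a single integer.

Click 1 (2,0) count=1: revealed 1 new [(2,0)] -> total=1
Click 2 (0,0) count=0: revealed 7 new [(0,0) (0,1) (0,2) (1,0) (1,1) (1,2) (2,1)] -> total=8
Click 3 (4,0) count=1: revealed 1 new [(4,0)] -> total=9

Answer: 9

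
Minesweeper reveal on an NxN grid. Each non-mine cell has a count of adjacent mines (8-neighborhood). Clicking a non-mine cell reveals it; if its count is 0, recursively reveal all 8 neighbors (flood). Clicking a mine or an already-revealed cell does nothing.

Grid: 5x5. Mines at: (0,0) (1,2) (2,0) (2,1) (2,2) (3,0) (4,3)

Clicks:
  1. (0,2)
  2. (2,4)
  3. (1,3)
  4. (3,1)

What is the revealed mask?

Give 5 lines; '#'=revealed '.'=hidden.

Click 1 (0,2) count=1: revealed 1 new [(0,2)] -> total=1
Click 2 (2,4) count=0: revealed 8 new [(0,3) (0,4) (1,3) (1,4) (2,3) (2,4) (3,3) (3,4)] -> total=9
Click 3 (1,3) count=2: revealed 0 new [(none)] -> total=9
Click 4 (3,1) count=4: revealed 1 new [(3,1)] -> total=10

Answer: ..###
...##
...##
.#.##
.....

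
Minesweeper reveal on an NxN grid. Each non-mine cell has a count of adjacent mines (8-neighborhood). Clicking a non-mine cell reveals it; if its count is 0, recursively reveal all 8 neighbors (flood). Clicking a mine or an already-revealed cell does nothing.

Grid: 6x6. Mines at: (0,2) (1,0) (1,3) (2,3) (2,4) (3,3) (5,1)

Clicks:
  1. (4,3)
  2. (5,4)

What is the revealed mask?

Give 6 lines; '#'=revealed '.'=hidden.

Click 1 (4,3) count=1: revealed 1 new [(4,3)] -> total=1
Click 2 (5,4) count=0: revealed 9 new [(3,4) (3,5) (4,2) (4,4) (4,5) (5,2) (5,3) (5,4) (5,5)] -> total=10

Answer: ......
......
......
....##
..####
..####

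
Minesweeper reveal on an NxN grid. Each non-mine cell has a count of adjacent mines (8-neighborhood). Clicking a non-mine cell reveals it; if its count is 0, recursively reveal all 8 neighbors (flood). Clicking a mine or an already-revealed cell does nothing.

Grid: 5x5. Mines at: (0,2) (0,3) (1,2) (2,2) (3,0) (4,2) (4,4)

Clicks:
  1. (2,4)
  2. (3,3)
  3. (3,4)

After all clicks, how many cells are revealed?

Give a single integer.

Click 1 (2,4) count=0: revealed 6 new [(1,3) (1,4) (2,3) (2,4) (3,3) (3,4)] -> total=6
Click 2 (3,3) count=3: revealed 0 new [(none)] -> total=6
Click 3 (3,4) count=1: revealed 0 new [(none)] -> total=6

Answer: 6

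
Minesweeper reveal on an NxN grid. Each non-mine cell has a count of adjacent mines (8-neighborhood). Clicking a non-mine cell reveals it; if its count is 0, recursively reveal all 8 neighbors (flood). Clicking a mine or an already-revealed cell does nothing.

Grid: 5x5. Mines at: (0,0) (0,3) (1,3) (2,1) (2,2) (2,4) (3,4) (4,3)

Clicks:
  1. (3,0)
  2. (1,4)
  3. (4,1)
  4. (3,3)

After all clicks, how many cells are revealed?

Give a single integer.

Answer: 8

Derivation:
Click 1 (3,0) count=1: revealed 1 new [(3,0)] -> total=1
Click 2 (1,4) count=3: revealed 1 new [(1,4)] -> total=2
Click 3 (4,1) count=0: revealed 5 new [(3,1) (3,2) (4,0) (4,1) (4,2)] -> total=7
Click 4 (3,3) count=4: revealed 1 new [(3,3)] -> total=8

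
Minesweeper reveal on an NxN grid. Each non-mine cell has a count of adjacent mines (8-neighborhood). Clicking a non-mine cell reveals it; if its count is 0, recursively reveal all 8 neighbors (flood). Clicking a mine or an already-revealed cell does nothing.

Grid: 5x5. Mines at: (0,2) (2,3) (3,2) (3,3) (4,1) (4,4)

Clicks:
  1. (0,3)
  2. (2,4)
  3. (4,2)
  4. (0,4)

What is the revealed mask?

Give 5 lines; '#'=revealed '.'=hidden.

Answer: ...##
...##
....#
.....
..#..

Derivation:
Click 1 (0,3) count=1: revealed 1 new [(0,3)] -> total=1
Click 2 (2,4) count=2: revealed 1 new [(2,4)] -> total=2
Click 3 (4,2) count=3: revealed 1 new [(4,2)] -> total=3
Click 4 (0,4) count=0: revealed 3 new [(0,4) (1,3) (1,4)] -> total=6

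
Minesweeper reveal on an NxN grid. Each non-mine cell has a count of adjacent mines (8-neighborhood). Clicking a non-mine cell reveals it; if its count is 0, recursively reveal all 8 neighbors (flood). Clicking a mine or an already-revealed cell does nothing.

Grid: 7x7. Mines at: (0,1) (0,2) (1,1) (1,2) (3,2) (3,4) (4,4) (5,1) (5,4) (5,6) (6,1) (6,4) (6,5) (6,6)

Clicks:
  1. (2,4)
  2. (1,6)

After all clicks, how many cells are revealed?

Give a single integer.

Answer: 16

Derivation:
Click 1 (2,4) count=1: revealed 1 new [(2,4)] -> total=1
Click 2 (1,6) count=0: revealed 15 new [(0,3) (0,4) (0,5) (0,6) (1,3) (1,4) (1,5) (1,6) (2,3) (2,5) (2,6) (3,5) (3,6) (4,5) (4,6)] -> total=16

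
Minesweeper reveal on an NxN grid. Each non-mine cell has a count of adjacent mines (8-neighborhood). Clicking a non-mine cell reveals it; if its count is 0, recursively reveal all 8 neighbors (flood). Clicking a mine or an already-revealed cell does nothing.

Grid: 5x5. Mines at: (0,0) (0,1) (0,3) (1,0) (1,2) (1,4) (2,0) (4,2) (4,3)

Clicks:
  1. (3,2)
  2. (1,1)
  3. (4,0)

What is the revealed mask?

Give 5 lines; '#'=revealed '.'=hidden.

Answer: .....
.#...
.....
###..
##...

Derivation:
Click 1 (3,2) count=2: revealed 1 new [(3,2)] -> total=1
Click 2 (1,1) count=5: revealed 1 new [(1,1)] -> total=2
Click 3 (4,0) count=0: revealed 4 new [(3,0) (3,1) (4,0) (4,1)] -> total=6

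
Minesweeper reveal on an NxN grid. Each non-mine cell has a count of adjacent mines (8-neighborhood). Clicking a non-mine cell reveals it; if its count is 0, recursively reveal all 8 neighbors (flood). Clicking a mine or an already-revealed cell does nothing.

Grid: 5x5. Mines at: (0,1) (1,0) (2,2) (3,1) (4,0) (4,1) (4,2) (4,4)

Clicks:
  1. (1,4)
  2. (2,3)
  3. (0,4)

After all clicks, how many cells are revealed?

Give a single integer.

Answer: 10

Derivation:
Click 1 (1,4) count=0: revealed 10 new [(0,2) (0,3) (0,4) (1,2) (1,3) (1,4) (2,3) (2,4) (3,3) (3,4)] -> total=10
Click 2 (2,3) count=1: revealed 0 new [(none)] -> total=10
Click 3 (0,4) count=0: revealed 0 new [(none)] -> total=10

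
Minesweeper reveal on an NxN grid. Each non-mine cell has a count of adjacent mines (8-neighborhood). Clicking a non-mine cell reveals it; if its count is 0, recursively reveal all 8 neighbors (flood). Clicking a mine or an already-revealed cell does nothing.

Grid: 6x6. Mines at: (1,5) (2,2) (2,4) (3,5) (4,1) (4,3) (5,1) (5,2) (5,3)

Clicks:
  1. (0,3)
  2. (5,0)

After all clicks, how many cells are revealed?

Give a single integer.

Click 1 (0,3) count=0: revealed 14 new [(0,0) (0,1) (0,2) (0,3) (0,4) (1,0) (1,1) (1,2) (1,3) (1,4) (2,0) (2,1) (3,0) (3,1)] -> total=14
Click 2 (5,0) count=2: revealed 1 new [(5,0)] -> total=15

Answer: 15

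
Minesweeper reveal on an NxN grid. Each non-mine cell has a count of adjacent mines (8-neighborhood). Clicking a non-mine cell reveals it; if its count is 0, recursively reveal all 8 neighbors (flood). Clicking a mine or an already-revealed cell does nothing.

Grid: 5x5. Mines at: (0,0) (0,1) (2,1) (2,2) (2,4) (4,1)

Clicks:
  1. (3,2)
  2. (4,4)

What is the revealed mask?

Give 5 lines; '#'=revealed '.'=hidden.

Answer: .....
.....
.....
..###
..###

Derivation:
Click 1 (3,2) count=3: revealed 1 new [(3,2)] -> total=1
Click 2 (4,4) count=0: revealed 5 new [(3,3) (3,4) (4,2) (4,3) (4,4)] -> total=6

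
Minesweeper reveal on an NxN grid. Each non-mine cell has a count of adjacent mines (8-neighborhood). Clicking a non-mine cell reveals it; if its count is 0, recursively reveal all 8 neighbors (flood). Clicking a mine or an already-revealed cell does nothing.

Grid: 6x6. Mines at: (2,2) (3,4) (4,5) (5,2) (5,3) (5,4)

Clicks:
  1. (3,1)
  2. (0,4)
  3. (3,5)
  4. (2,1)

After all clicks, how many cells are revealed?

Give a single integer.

Click 1 (3,1) count=1: revealed 1 new [(3,1)] -> total=1
Click 2 (0,4) count=0: revealed 22 new [(0,0) (0,1) (0,2) (0,3) (0,4) (0,5) (1,0) (1,1) (1,2) (1,3) (1,4) (1,5) (2,0) (2,1) (2,3) (2,4) (2,5) (3,0) (4,0) (4,1) (5,0) (5,1)] -> total=23
Click 3 (3,5) count=2: revealed 1 new [(3,5)] -> total=24
Click 4 (2,1) count=1: revealed 0 new [(none)] -> total=24

Answer: 24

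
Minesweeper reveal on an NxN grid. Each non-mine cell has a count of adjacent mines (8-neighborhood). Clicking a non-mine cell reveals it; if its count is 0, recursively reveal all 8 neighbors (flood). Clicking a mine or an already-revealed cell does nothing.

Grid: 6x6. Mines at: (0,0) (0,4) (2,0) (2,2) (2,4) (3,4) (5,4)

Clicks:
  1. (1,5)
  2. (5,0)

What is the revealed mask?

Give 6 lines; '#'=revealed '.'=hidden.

Answer: ......
.....#
......
####..
####..
####..

Derivation:
Click 1 (1,5) count=2: revealed 1 new [(1,5)] -> total=1
Click 2 (5,0) count=0: revealed 12 new [(3,0) (3,1) (3,2) (3,3) (4,0) (4,1) (4,2) (4,3) (5,0) (5,1) (5,2) (5,3)] -> total=13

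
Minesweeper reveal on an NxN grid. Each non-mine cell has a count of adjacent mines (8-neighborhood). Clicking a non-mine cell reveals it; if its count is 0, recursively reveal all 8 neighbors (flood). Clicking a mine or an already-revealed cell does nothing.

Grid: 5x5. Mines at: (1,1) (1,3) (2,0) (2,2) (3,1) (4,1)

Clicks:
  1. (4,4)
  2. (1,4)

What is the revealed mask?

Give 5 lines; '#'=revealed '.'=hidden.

Answer: .....
....#
...##
..###
..###

Derivation:
Click 1 (4,4) count=0: revealed 8 new [(2,3) (2,4) (3,2) (3,3) (3,4) (4,2) (4,3) (4,4)] -> total=8
Click 2 (1,4) count=1: revealed 1 new [(1,4)] -> total=9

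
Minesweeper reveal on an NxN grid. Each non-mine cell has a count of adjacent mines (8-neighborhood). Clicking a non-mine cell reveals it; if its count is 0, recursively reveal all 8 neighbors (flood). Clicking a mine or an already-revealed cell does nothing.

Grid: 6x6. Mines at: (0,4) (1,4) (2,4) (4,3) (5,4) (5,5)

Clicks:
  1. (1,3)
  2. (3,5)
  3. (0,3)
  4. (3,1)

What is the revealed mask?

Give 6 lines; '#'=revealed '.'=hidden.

Answer: ####..
####..
####..
####.#
###...
###...

Derivation:
Click 1 (1,3) count=3: revealed 1 new [(1,3)] -> total=1
Click 2 (3,5) count=1: revealed 1 new [(3,5)] -> total=2
Click 3 (0,3) count=2: revealed 1 new [(0,3)] -> total=3
Click 4 (3,1) count=0: revealed 20 new [(0,0) (0,1) (0,2) (1,0) (1,1) (1,2) (2,0) (2,1) (2,2) (2,3) (3,0) (3,1) (3,2) (3,3) (4,0) (4,1) (4,2) (5,0) (5,1) (5,2)] -> total=23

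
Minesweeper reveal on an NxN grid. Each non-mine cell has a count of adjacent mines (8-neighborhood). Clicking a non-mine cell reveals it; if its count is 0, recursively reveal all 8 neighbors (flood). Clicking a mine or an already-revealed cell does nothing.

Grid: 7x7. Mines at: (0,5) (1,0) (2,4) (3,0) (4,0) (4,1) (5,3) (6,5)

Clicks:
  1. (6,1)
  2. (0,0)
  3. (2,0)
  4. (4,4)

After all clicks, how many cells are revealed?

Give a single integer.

Answer: 9

Derivation:
Click 1 (6,1) count=0: revealed 6 new [(5,0) (5,1) (5,2) (6,0) (6,1) (6,2)] -> total=6
Click 2 (0,0) count=1: revealed 1 new [(0,0)] -> total=7
Click 3 (2,0) count=2: revealed 1 new [(2,0)] -> total=8
Click 4 (4,4) count=1: revealed 1 new [(4,4)] -> total=9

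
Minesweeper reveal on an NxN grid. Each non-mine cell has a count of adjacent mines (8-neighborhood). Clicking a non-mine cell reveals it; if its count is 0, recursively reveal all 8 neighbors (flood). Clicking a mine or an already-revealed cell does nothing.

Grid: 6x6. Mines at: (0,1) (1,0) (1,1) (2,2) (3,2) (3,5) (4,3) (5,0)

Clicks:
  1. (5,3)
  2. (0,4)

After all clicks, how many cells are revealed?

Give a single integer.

Click 1 (5,3) count=1: revealed 1 new [(5,3)] -> total=1
Click 2 (0,4) count=0: revealed 11 new [(0,2) (0,3) (0,4) (0,5) (1,2) (1,3) (1,4) (1,5) (2,3) (2,4) (2,5)] -> total=12

Answer: 12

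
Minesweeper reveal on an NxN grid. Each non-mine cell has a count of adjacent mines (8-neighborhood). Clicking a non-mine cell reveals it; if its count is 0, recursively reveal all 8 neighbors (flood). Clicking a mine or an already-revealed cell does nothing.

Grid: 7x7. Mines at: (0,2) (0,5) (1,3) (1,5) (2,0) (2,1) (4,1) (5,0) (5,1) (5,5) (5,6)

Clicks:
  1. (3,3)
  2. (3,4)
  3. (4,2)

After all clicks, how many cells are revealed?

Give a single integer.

Answer: 21

Derivation:
Click 1 (3,3) count=0: revealed 21 new [(2,2) (2,3) (2,4) (2,5) (2,6) (3,2) (3,3) (3,4) (3,5) (3,6) (4,2) (4,3) (4,4) (4,5) (4,6) (5,2) (5,3) (5,4) (6,2) (6,3) (6,4)] -> total=21
Click 2 (3,4) count=0: revealed 0 new [(none)] -> total=21
Click 3 (4,2) count=2: revealed 0 new [(none)] -> total=21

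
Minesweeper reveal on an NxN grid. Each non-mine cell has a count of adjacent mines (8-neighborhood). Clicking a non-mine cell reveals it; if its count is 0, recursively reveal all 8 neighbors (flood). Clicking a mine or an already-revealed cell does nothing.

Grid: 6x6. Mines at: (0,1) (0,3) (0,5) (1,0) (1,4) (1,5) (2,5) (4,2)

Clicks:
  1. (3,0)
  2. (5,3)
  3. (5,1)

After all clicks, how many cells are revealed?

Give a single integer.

Answer: 9

Derivation:
Click 1 (3,0) count=0: revealed 8 new [(2,0) (2,1) (3,0) (3,1) (4,0) (4,1) (5,0) (5,1)] -> total=8
Click 2 (5,3) count=1: revealed 1 new [(5,3)] -> total=9
Click 3 (5,1) count=1: revealed 0 new [(none)] -> total=9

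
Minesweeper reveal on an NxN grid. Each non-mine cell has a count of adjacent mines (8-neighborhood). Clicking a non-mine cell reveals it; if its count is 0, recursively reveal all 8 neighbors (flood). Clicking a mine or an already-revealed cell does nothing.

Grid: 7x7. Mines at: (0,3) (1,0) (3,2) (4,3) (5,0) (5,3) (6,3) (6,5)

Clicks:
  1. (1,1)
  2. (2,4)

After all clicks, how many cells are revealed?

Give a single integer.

Click 1 (1,1) count=1: revealed 1 new [(1,1)] -> total=1
Click 2 (2,4) count=0: revealed 21 new [(0,4) (0,5) (0,6) (1,3) (1,4) (1,5) (1,6) (2,3) (2,4) (2,5) (2,6) (3,3) (3,4) (3,5) (3,6) (4,4) (4,5) (4,6) (5,4) (5,5) (5,6)] -> total=22

Answer: 22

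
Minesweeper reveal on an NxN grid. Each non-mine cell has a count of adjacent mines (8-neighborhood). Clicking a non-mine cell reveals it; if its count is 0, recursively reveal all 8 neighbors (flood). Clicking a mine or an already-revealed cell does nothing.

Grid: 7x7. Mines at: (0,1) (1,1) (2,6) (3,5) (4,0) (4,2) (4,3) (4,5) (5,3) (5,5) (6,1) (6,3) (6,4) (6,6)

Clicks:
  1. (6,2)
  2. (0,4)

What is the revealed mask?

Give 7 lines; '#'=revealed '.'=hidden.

Answer: ..#####
..#####
..####.
..###..
.......
.......
..#....

Derivation:
Click 1 (6,2) count=3: revealed 1 new [(6,2)] -> total=1
Click 2 (0,4) count=0: revealed 17 new [(0,2) (0,3) (0,4) (0,5) (0,6) (1,2) (1,3) (1,4) (1,5) (1,6) (2,2) (2,3) (2,4) (2,5) (3,2) (3,3) (3,4)] -> total=18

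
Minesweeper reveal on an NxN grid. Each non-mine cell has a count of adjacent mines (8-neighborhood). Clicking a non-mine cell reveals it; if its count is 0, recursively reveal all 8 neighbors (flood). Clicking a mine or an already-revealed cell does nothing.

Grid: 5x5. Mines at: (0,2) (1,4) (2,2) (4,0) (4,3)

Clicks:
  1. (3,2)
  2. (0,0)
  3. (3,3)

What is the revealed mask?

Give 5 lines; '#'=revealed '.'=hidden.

Click 1 (3,2) count=2: revealed 1 new [(3,2)] -> total=1
Click 2 (0,0) count=0: revealed 8 new [(0,0) (0,1) (1,0) (1,1) (2,0) (2,1) (3,0) (3,1)] -> total=9
Click 3 (3,3) count=2: revealed 1 new [(3,3)] -> total=10

Answer: ##...
##...
##...
####.
.....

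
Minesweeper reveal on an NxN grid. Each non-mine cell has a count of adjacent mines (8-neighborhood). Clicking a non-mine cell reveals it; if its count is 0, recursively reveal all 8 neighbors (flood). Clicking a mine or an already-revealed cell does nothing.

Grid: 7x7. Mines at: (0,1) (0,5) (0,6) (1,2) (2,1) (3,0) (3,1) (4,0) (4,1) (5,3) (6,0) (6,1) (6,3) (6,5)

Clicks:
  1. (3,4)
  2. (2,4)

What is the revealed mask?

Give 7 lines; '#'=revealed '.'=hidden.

Answer: .......
...####
..#####
..#####
..#####
....###
.......

Derivation:
Click 1 (3,4) count=0: revealed 22 new [(1,3) (1,4) (1,5) (1,6) (2,2) (2,3) (2,4) (2,5) (2,6) (3,2) (3,3) (3,4) (3,5) (3,6) (4,2) (4,3) (4,4) (4,5) (4,6) (5,4) (5,5) (5,6)] -> total=22
Click 2 (2,4) count=0: revealed 0 new [(none)] -> total=22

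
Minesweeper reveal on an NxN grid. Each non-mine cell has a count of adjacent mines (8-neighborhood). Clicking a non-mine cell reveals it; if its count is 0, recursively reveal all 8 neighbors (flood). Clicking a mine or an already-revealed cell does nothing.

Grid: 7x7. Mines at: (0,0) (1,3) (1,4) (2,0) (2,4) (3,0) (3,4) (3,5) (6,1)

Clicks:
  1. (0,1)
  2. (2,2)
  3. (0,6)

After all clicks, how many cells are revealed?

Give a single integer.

Answer: 8

Derivation:
Click 1 (0,1) count=1: revealed 1 new [(0,1)] -> total=1
Click 2 (2,2) count=1: revealed 1 new [(2,2)] -> total=2
Click 3 (0,6) count=0: revealed 6 new [(0,5) (0,6) (1,5) (1,6) (2,5) (2,6)] -> total=8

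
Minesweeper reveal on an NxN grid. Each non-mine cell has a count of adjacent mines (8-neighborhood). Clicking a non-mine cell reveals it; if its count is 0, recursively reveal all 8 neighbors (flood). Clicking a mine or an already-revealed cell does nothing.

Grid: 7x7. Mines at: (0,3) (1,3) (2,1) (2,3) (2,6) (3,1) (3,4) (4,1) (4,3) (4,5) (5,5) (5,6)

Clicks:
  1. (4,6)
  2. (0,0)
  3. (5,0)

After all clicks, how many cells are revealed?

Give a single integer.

Click 1 (4,6) count=3: revealed 1 new [(4,6)] -> total=1
Click 2 (0,0) count=0: revealed 6 new [(0,0) (0,1) (0,2) (1,0) (1,1) (1,2)] -> total=7
Click 3 (5,0) count=1: revealed 1 new [(5,0)] -> total=8

Answer: 8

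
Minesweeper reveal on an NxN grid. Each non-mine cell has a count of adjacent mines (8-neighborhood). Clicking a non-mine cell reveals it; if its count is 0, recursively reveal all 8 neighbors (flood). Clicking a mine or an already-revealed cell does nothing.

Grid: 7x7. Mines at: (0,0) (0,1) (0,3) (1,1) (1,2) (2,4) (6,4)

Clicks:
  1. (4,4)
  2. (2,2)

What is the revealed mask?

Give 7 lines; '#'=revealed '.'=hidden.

Click 1 (4,4) count=0: revealed 39 new [(0,4) (0,5) (0,6) (1,4) (1,5) (1,6) (2,0) (2,1) (2,2) (2,3) (2,5) (2,6) (3,0) (3,1) (3,2) (3,3) (3,4) (3,5) (3,6) (4,0) (4,1) (4,2) (4,3) (4,4) (4,5) (4,6) (5,0) (5,1) (5,2) (5,3) (5,4) (5,5) (5,6) (6,0) (6,1) (6,2) (6,3) (6,5) (6,6)] -> total=39
Click 2 (2,2) count=2: revealed 0 new [(none)] -> total=39

Answer: ....###
....###
####.##
#######
#######
#######
####.##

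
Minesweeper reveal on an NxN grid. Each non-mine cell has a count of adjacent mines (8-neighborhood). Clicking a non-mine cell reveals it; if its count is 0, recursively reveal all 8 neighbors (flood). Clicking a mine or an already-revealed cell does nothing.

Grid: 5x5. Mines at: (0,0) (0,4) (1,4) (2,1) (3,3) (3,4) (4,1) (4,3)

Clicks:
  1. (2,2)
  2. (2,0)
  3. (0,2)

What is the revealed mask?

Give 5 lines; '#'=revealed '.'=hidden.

Answer: .###.
.###.
#.#..
.....
.....

Derivation:
Click 1 (2,2) count=2: revealed 1 new [(2,2)] -> total=1
Click 2 (2,0) count=1: revealed 1 new [(2,0)] -> total=2
Click 3 (0,2) count=0: revealed 6 new [(0,1) (0,2) (0,3) (1,1) (1,2) (1,3)] -> total=8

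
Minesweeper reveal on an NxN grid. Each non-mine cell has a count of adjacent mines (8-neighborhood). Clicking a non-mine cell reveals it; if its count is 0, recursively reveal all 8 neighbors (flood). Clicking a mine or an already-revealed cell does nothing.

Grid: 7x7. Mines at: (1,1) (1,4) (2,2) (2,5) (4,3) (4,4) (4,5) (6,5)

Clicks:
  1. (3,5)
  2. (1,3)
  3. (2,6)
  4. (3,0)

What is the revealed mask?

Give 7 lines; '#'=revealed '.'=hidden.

Click 1 (3,5) count=3: revealed 1 new [(3,5)] -> total=1
Click 2 (1,3) count=2: revealed 1 new [(1,3)] -> total=2
Click 3 (2,6) count=1: revealed 1 new [(2,6)] -> total=3
Click 4 (3,0) count=0: revealed 18 new [(2,0) (2,1) (3,0) (3,1) (3,2) (4,0) (4,1) (4,2) (5,0) (5,1) (5,2) (5,3) (5,4) (6,0) (6,1) (6,2) (6,3) (6,4)] -> total=21

Answer: .......
...#...
##....#
###..#.
###....
#####..
#####..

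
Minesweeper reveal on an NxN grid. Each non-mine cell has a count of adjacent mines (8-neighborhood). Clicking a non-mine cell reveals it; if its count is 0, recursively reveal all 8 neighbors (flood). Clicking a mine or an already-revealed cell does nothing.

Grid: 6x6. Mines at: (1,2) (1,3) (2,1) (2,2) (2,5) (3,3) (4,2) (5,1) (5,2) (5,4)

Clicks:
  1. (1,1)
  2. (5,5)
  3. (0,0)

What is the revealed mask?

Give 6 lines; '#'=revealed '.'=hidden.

Click 1 (1,1) count=3: revealed 1 new [(1,1)] -> total=1
Click 2 (5,5) count=1: revealed 1 new [(5,5)] -> total=2
Click 3 (0,0) count=0: revealed 3 new [(0,0) (0,1) (1,0)] -> total=5

Answer: ##....
##....
......
......
......
.....#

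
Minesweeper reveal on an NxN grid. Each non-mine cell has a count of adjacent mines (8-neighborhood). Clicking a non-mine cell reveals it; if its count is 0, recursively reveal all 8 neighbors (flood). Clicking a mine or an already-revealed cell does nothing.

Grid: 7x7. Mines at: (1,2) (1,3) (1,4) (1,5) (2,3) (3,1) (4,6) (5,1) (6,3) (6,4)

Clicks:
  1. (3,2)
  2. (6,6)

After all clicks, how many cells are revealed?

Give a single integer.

Click 1 (3,2) count=2: revealed 1 new [(3,2)] -> total=1
Click 2 (6,6) count=0: revealed 4 new [(5,5) (5,6) (6,5) (6,6)] -> total=5

Answer: 5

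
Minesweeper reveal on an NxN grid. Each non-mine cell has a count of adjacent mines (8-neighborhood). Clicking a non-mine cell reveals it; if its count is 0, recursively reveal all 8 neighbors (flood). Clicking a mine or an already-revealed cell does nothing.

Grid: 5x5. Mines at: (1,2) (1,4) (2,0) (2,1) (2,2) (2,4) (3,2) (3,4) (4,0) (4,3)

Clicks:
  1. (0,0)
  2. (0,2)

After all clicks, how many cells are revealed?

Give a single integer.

Answer: 5

Derivation:
Click 1 (0,0) count=0: revealed 4 new [(0,0) (0,1) (1,0) (1,1)] -> total=4
Click 2 (0,2) count=1: revealed 1 new [(0,2)] -> total=5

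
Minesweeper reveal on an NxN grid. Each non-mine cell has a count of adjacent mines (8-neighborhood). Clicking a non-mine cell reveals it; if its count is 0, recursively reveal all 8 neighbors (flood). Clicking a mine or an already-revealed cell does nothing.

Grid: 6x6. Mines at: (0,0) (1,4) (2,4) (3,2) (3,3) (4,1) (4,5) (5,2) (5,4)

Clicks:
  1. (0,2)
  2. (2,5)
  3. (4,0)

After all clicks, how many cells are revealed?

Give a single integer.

Click 1 (0,2) count=0: revealed 9 new [(0,1) (0,2) (0,3) (1,1) (1,2) (1,3) (2,1) (2,2) (2,3)] -> total=9
Click 2 (2,5) count=2: revealed 1 new [(2,5)] -> total=10
Click 3 (4,0) count=1: revealed 1 new [(4,0)] -> total=11

Answer: 11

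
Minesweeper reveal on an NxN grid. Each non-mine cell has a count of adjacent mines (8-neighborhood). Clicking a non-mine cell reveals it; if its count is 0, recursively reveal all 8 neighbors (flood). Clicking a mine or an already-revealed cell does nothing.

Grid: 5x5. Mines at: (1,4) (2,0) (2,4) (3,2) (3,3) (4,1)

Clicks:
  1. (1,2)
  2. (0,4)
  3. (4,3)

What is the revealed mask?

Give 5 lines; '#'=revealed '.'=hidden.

Click 1 (1,2) count=0: revealed 11 new [(0,0) (0,1) (0,2) (0,3) (1,0) (1,1) (1,2) (1,3) (2,1) (2,2) (2,3)] -> total=11
Click 2 (0,4) count=1: revealed 1 new [(0,4)] -> total=12
Click 3 (4,3) count=2: revealed 1 new [(4,3)] -> total=13

Answer: #####
####.
.###.
.....
...#.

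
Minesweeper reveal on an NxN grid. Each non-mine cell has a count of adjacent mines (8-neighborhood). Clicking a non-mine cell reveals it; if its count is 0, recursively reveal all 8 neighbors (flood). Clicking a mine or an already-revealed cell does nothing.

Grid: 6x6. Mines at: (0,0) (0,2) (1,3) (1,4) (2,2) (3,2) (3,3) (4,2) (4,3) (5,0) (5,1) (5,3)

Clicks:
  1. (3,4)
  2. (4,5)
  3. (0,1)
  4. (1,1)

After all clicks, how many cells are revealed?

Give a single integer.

Answer: 10

Derivation:
Click 1 (3,4) count=2: revealed 1 new [(3,4)] -> total=1
Click 2 (4,5) count=0: revealed 7 new [(2,4) (2,5) (3,5) (4,4) (4,5) (5,4) (5,5)] -> total=8
Click 3 (0,1) count=2: revealed 1 new [(0,1)] -> total=9
Click 4 (1,1) count=3: revealed 1 new [(1,1)] -> total=10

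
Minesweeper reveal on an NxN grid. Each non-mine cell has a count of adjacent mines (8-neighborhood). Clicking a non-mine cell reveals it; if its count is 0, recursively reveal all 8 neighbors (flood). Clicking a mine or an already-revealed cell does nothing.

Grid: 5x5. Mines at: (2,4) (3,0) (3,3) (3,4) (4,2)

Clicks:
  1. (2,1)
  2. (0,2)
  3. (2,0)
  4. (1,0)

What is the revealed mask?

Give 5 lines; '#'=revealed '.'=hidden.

Answer: #####
#####
####.
.....
.....

Derivation:
Click 1 (2,1) count=1: revealed 1 new [(2,1)] -> total=1
Click 2 (0,2) count=0: revealed 13 new [(0,0) (0,1) (0,2) (0,3) (0,4) (1,0) (1,1) (1,2) (1,3) (1,4) (2,0) (2,2) (2,3)] -> total=14
Click 3 (2,0) count=1: revealed 0 new [(none)] -> total=14
Click 4 (1,0) count=0: revealed 0 new [(none)] -> total=14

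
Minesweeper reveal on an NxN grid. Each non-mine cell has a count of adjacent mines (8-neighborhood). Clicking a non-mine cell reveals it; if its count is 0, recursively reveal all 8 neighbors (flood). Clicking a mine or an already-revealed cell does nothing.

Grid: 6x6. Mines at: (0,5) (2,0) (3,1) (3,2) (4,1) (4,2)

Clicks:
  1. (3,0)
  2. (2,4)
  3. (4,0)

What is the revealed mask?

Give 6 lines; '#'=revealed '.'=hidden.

Click 1 (3,0) count=3: revealed 1 new [(3,0)] -> total=1
Click 2 (2,4) count=0: revealed 25 new [(0,0) (0,1) (0,2) (0,3) (0,4) (1,0) (1,1) (1,2) (1,3) (1,4) (1,5) (2,1) (2,2) (2,3) (2,4) (2,5) (3,3) (3,4) (3,5) (4,3) (4,4) (4,5) (5,3) (5,4) (5,5)] -> total=26
Click 3 (4,0) count=2: revealed 1 new [(4,0)] -> total=27

Answer: #####.
######
.#####
#..###
#..###
...###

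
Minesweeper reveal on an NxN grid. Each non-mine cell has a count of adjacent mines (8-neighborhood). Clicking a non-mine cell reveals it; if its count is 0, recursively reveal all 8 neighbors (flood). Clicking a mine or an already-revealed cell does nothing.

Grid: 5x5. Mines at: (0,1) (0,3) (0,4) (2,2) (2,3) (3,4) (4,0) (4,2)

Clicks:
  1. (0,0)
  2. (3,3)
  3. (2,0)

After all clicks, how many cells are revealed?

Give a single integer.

Click 1 (0,0) count=1: revealed 1 new [(0,0)] -> total=1
Click 2 (3,3) count=4: revealed 1 new [(3,3)] -> total=2
Click 3 (2,0) count=0: revealed 6 new [(1,0) (1,1) (2,0) (2,1) (3,0) (3,1)] -> total=8

Answer: 8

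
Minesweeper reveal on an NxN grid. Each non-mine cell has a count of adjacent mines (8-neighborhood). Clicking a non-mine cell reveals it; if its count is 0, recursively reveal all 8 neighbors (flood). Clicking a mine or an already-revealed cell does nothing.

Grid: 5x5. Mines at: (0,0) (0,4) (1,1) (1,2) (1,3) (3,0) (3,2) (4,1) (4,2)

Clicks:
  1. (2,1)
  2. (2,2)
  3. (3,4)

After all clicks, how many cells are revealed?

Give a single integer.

Click 1 (2,1) count=4: revealed 1 new [(2,1)] -> total=1
Click 2 (2,2) count=4: revealed 1 new [(2,2)] -> total=2
Click 3 (3,4) count=0: revealed 6 new [(2,3) (2,4) (3,3) (3,4) (4,3) (4,4)] -> total=8

Answer: 8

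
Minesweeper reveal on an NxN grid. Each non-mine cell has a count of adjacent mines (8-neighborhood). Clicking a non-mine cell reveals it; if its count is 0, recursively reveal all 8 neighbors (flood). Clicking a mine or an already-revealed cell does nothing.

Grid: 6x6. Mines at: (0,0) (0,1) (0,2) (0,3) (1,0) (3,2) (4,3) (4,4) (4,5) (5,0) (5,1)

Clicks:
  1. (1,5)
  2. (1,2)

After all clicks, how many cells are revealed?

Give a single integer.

Answer: 12

Derivation:
Click 1 (1,5) count=0: revealed 11 new [(0,4) (0,5) (1,3) (1,4) (1,5) (2,3) (2,4) (2,5) (3,3) (3,4) (3,5)] -> total=11
Click 2 (1,2) count=3: revealed 1 new [(1,2)] -> total=12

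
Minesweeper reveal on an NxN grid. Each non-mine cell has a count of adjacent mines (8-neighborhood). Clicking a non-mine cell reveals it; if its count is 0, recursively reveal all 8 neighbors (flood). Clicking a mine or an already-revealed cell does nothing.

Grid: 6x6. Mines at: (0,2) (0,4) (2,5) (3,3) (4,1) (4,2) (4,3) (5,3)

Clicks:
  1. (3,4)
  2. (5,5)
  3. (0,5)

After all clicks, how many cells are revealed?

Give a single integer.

Answer: 7

Derivation:
Click 1 (3,4) count=3: revealed 1 new [(3,4)] -> total=1
Click 2 (5,5) count=0: revealed 5 new [(3,5) (4,4) (4,5) (5,4) (5,5)] -> total=6
Click 3 (0,5) count=1: revealed 1 new [(0,5)] -> total=7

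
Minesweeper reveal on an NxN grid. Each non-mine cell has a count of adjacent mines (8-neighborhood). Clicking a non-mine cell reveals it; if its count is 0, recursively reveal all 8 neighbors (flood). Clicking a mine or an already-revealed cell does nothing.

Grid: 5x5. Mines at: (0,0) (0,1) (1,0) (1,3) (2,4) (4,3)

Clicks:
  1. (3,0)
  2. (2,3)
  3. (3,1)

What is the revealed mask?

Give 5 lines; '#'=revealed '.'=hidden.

Answer: .....
.....
####.
###..
###..

Derivation:
Click 1 (3,0) count=0: revealed 9 new [(2,0) (2,1) (2,2) (3,0) (3,1) (3,2) (4,0) (4,1) (4,2)] -> total=9
Click 2 (2,3) count=2: revealed 1 new [(2,3)] -> total=10
Click 3 (3,1) count=0: revealed 0 new [(none)] -> total=10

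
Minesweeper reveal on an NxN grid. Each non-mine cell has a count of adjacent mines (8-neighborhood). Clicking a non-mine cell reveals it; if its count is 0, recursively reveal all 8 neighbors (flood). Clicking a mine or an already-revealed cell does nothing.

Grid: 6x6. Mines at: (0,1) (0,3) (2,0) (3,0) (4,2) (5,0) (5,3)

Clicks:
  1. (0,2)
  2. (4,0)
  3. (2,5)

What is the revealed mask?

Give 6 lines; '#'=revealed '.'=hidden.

Answer: ..#.##
.#####
.#####
.#####
#..###
....##

Derivation:
Click 1 (0,2) count=2: revealed 1 new [(0,2)] -> total=1
Click 2 (4,0) count=2: revealed 1 new [(4,0)] -> total=2
Click 3 (2,5) count=0: revealed 22 new [(0,4) (0,5) (1,1) (1,2) (1,3) (1,4) (1,5) (2,1) (2,2) (2,3) (2,4) (2,5) (3,1) (3,2) (3,3) (3,4) (3,5) (4,3) (4,4) (4,5) (5,4) (5,5)] -> total=24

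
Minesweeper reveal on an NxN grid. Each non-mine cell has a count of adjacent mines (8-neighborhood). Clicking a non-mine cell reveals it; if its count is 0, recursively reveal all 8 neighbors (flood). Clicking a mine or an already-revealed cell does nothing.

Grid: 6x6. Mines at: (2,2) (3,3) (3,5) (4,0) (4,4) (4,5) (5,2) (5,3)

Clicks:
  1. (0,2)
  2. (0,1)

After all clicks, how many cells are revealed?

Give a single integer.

Answer: 19

Derivation:
Click 1 (0,2) count=0: revealed 19 new [(0,0) (0,1) (0,2) (0,3) (0,4) (0,5) (1,0) (1,1) (1,2) (1,3) (1,4) (1,5) (2,0) (2,1) (2,3) (2,4) (2,5) (3,0) (3,1)] -> total=19
Click 2 (0,1) count=0: revealed 0 new [(none)] -> total=19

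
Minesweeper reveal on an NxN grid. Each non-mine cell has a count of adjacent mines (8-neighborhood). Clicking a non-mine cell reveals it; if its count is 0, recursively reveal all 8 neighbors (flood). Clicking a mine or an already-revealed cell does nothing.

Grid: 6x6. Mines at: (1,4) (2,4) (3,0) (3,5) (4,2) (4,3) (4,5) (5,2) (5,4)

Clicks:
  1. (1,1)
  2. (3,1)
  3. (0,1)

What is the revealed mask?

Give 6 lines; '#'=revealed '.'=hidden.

Click 1 (1,1) count=0: revealed 15 new [(0,0) (0,1) (0,2) (0,3) (1,0) (1,1) (1,2) (1,3) (2,0) (2,1) (2,2) (2,3) (3,1) (3,2) (3,3)] -> total=15
Click 2 (3,1) count=2: revealed 0 new [(none)] -> total=15
Click 3 (0,1) count=0: revealed 0 new [(none)] -> total=15

Answer: ####..
####..
####..
.###..
......
......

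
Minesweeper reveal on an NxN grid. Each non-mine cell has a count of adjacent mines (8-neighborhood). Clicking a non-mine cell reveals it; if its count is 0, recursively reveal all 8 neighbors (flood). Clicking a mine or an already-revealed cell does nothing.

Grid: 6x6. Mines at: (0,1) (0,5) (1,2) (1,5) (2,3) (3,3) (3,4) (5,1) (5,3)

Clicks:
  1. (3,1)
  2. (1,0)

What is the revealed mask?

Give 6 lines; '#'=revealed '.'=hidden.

Answer: ......
##....
###...
###...
###...
......

Derivation:
Click 1 (3,1) count=0: revealed 11 new [(1,0) (1,1) (2,0) (2,1) (2,2) (3,0) (3,1) (3,2) (4,0) (4,1) (4,2)] -> total=11
Click 2 (1,0) count=1: revealed 0 new [(none)] -> total=11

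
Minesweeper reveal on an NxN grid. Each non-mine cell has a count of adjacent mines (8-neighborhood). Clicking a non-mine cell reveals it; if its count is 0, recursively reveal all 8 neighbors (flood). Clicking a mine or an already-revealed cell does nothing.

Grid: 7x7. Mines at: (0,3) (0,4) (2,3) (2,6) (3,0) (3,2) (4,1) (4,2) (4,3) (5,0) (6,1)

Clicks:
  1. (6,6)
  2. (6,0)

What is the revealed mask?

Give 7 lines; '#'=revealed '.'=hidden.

Click 1 (6,6) count=0: revealed 16 new [(3,4) (3,5) (3,6) (4,4) (4,5) (4,6) (5,2) (5,3) (5,4) (5,5) (5,6) (6,2) (6,3) (6,4) (6,5) (6,6)] -> total=16
Click 2 (6,0) count=2: revealed 1 new [(6,0)] -> total=17

Answer: .......
.......
.......
....###
....###
..#####
#.#####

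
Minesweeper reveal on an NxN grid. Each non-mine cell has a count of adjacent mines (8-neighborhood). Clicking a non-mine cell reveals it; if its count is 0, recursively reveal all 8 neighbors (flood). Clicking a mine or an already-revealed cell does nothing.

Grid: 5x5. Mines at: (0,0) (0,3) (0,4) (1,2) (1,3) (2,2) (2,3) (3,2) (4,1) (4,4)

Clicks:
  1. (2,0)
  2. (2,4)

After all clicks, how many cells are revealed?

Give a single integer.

Answer: 7

Derivation:
Click 1 (2,0) count=0: revealed 6 new [(1,0) (1,1) (2,0) (2,1) (3,0) (3,1)] -> total=6
Click 2 (2,4) count=2: revealed 1 new [(2,4)] -> total=7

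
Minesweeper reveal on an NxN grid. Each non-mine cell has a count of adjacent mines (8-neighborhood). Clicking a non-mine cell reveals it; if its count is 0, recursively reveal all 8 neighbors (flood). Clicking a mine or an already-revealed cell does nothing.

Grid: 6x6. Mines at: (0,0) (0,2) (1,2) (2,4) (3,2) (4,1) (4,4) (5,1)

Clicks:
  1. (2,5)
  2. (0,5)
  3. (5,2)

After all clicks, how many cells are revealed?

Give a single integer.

Click 1 (2,5) count=1: revealed 1 new [(2,5)] -> total=1
Click 2 (0,5) count=0: revealed 6 new [(0,3) (0,4) (0,5) (1,3) (1,4) (1,5)] -> total=7
Click 3 (5,2) count=2: revealed 1 new [(5,2)] -> total=8

Answer: 8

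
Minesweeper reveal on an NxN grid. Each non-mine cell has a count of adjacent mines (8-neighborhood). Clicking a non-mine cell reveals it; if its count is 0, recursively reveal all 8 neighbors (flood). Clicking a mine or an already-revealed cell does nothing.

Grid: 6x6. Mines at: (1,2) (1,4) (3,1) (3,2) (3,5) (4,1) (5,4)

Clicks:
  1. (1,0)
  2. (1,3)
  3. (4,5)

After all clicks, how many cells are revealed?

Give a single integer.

Answer: 8

Derivation:
Click 1 (1,0) count=0: revealed 6 new [(0,0) (0,1) (1,0) (1,1) (2,0) (2,1)] -> total=6
Click 2 (1,3) count=2: revealed 1 new [(1,3)] -> total=7
Click 3 (4,5) count=2: revealed 1 new [(4,5)] -> total=8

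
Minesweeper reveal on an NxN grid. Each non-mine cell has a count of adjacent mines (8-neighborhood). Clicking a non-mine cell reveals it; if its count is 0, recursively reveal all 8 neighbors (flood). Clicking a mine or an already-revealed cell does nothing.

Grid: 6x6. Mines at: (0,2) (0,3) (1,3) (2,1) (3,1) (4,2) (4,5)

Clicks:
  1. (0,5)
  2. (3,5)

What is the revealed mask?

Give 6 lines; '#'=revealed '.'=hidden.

Answer: ....##
....##
....##
....##
......
......

Derivation:
Click 1 (0,5) count=0: revealed 8 new [(0,4) (0,5) (1,4) (1,5) (2,4) (2,5) (3,4) (3,5)] -> total=8
Click 2 (3,5) count=1: revealed 0 new [(none)] -> total=8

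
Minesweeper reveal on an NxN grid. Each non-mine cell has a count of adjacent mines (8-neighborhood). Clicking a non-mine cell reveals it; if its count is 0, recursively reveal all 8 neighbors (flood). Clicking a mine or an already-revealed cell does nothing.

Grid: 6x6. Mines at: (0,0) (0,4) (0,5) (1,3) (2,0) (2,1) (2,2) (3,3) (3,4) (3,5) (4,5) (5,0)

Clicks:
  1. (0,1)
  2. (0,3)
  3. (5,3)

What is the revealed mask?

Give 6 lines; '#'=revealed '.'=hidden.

Click 1 (0,1) count=1: revealed 1 new [(0,1)] -> total=1
Click 2 (0,3) count=2: revealed 1 new [(0,3)] -> total=2
Click 3 (5,3) count=0: revealed 8 new [(4,1) (4,2) (4,3) (4,4) (5,1) (5,2) (5,3) (5,4)] -> total=10

Answer: .#.#..
......
......
......
.####.
.####.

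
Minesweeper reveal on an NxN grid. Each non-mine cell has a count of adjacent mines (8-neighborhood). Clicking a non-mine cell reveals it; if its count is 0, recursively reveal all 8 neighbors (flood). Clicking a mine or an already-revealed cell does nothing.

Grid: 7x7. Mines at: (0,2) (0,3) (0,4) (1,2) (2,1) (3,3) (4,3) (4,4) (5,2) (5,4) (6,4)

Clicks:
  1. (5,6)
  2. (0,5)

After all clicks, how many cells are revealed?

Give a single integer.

Answer: 17

Derivation:
Click 1 (5,6) count=0: revealed 17 new [(0,5) (0,6) (1,4) (1,5) (1,6) (2,4) (2,5) (2,6) (3,4) (3,5) (3,6) (4,5) (4,6) (5,5) (5,6) (6,5) (6,6)] -> total=17
Click 2 (0,5) count=1: revealed 0 new [(none)] -> total=17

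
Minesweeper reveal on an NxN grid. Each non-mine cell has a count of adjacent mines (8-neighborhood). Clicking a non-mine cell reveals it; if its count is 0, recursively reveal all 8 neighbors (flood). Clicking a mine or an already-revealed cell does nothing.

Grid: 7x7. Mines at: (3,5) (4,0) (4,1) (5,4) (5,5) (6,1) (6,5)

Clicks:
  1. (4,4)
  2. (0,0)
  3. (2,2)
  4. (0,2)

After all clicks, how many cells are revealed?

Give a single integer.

Answer: 29

Derivation:
Click 1 (4,4) count=3: revealed 1 new [(4,4)] -> total=1
Click 2 (0,0) count=0: revealed 28 new [(0,0) (0,1) (0,2) (0,3) (0,4) (0,5) (0,6) (1,0) (1,1) (1,2) (1,3) (1,4) (1,5) (1,6) (2,0) (2,1) (2,2) (2,3) (2,4) (2,5) (2,6) (3,0) (3,1) (3,2) (3,3) (3,4) (4,2) (4,3)] -> total=29
Click 3 (2,2) count=0: revealed 0 new [(none)] -> total=29
Click 4 (0,2) count=0: revealed 0 new [(none)] -> total=29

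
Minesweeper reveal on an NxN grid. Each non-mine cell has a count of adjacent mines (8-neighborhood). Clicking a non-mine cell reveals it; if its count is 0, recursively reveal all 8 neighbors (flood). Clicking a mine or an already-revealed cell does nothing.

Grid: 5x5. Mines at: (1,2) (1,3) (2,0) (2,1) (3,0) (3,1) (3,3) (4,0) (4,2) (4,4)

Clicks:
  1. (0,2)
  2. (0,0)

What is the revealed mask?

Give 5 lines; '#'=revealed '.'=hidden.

Click 1 (0,2) count=2: revealed 1 new [(0,2)] -> total=1
Click 2 (0,0) count=0: revealed 4 new [(0,0) (0,1) (1,0) (1,1)] -> total=5

Answer: ###..
##...
.....
.....
.....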